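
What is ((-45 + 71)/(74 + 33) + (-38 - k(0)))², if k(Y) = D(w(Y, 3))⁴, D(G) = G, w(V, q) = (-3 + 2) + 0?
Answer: 17197609/11449 ≈ 1502.1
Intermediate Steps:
w(V, q) = -1 (w(V, q) = -1 + 0 = -1)
k(Y) = 1 (k(Y) = (-1)⁴ = 1)
((-45 + 71)/(74 + 33) + (-38 - k(0)))² = ((-45 + 71)/(74 + 33) + (-38 - 1*1))² = (26/107 + (-38 - 1))² = (26*(1/107) - 39)² = (26/107 - 39)² = (-4147/107)² = 17197609/11449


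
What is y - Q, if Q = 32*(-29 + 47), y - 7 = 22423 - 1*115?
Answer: 21739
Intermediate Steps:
y = 22315 (y = 7 + (22423 - 1*115) = 7 + (22423 - 115) = 7 + 22308 = 22315)
Q = 576 (Q = 32*18 = 576)
y - Q = 22315 - 1*576 = 22315 - 576 = 21739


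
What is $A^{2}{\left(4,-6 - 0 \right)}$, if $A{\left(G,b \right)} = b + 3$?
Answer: $9$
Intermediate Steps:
$A{\left(G,b \right)} = 3 + b$
$A^{2}{\left(4,-6 - 0 \right)} = \left(3 - 6\right)^{2} = \left(-3\right)^{2} = 9$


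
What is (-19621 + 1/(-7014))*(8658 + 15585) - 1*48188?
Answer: -1112233580839/2338 ≈ -4.7572e+8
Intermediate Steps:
(-19621 + 1/(-7014))*(8658 + 15585) - 1*48188 = (-19621 - 1/7014)*24243 - 48188 = -137621695/7014*24243 - 48188 = -1112120917295/2338 - 48188 = -1112233580839/2338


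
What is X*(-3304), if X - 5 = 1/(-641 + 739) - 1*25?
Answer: 462324/7 ≈ 66046.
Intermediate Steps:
X = -1959/98 (X = 5 + (1/(-641 + 739) - 1*25) = 5 + (1/98 - 25) = 5 - 2449/98 = -1959/98 ≈ -19.990)
X*(-3304) = -1959/98*(-3304) = 462324/7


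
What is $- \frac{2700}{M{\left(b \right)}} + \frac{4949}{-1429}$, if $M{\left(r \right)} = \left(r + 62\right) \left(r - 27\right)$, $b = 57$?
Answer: $- \frac{717541}{170051} \approx -4.2196$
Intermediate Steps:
$M{\left(r \right)} = \left(-27 + r\right) \left(62 + r\right)$ ($M{\left(r \right)} = \left(62 + r\right) \left(-27 + r\right) = \left(-27 + r\right) \left(62 + r\right)$)
$- \frac{2700}{M{\left(b \right)}} + \frac{4949}{-1429} = - \frac{2700}{-1674 + 57^{2} + 35 \cdot 57} + \frac{4949}{-1429} = - \frac{2700}{-1674 + 3249 + 1995} + 4949 \left(- \frac{1}{1429}\right) = - \frac{2700}{3570} - \frac{4949}{1429} = \left(-2700\right) \frac{1}{3570} - \frac{4949}{1429} = - \frac{90}{119} - \frac{4949}{1429} = - \frac{717541}{170051}$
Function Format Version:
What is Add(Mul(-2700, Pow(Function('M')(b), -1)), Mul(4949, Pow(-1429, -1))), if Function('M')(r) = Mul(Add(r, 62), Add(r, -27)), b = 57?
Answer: Rational(-717541, 170051) ≈ -4.2196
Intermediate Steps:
Function('M')(r) = Mul(Add(-27, r), Add(62, r)) (Function('M')(r) = Mul(Add(62, r), Add(-27, r)) = Mul(Add(-27, r), Add(62, r)))
Add(Mul(-2700, Pow(Function('M')(b), -1)), Mul(4949, Pow(-1429, -1))) = Add(Mul(-2700, Pow(Add(-1674, Pow(57, 2), Mul(35, 57)), -1)), Mul(4949, Pow(-1429, -1))) = Add(Mul(-2700, Pow(Add(-1674, 3249, 1995), -1)), Mul(4949, Rational(-1, 1429))) = Add(Mul(-2700, Pow(3570, -1)), Rational(-4949, 1429)) = Add(Mul(-2700, Rational(1, 3570)), Rational(-4949, 1429)) = Add(Rational(-90, 119), Rational(-4949, 1429)) = Rational(-717541, 170051)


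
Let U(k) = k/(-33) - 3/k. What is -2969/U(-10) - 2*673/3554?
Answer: -1741185217/353623 ≈ -4923.8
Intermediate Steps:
U(k) = -3/k - k/33 (U(k) = k*(-1/33) - 3/k = -k/33 - 3/k = -3/k - k/33)
-2969/U(-10) - 2*673/3554 = -2969/(-3/(-10) - 1/33*(-10)) - 2*673/3554 = -2969/(-3*(-⅒) + 10/33) - 1346*1/3554 = -2969/(3/10 + 10/33) - 673/1777 = -2969/199/330 - 673/1777 = -2969*330/199 - 673/1777 = -979770/199 - 673/1777 = -1741185217/353623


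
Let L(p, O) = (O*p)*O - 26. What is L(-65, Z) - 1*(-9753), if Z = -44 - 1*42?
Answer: -471013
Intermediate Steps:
Z = -86 (Z = -44 - 42 = -86)
L(p, O) = -26 + p*O² (L(p, O) = p*O² - 26 = -26 + p*O²)
L(-65, Z) - 1*(-9753) = (-26 - 65*(-86)²) - 1*(-9753) = (-26 - 65*7396) + 9753 = (-26 - 480740) + 9753 = -480766 + 9753 = -471013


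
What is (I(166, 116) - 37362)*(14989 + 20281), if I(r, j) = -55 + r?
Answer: -1313842770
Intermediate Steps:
(I(166, 116) - 37362)*(14989 + 20281) = ((-55 + 166) - 37362)*(14989 + 20281) = (111 - 37362)*35270 = -37251*35270 = -1313842770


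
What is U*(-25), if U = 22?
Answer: -550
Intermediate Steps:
U*(-25) = 22*(-25) = -550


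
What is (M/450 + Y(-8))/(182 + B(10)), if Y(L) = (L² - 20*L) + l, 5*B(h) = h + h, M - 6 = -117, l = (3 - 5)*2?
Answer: 32963/27900 ≈ 1.1815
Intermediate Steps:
l = -4 (l = -2*2 = -4)
M = -111 (M = 6 - 117 = -111)
B(h) = 2*h/5 (B(h) = (h + h)/5 = (2*h)/5 = 2*h/5)
Y(L) = -4 + L² - 20*L (Y(L) = (L² - 20*L) - 4 = -4 + L² - 20*L)
(M/450 + Y(-8))/(182 + B(10)) = (-111/450 + (-4 + (-8)² - 20*(-8)))/(182 + (⅖)*10) = (-111*1/450 + (-4 + 64 + 160))/(182 + 4) = (-37/150 + 220)/186 = (32963/150)*(1/186) = 32963/27900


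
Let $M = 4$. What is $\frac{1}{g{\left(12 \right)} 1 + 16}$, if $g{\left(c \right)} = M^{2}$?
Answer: $\frac{1}{32} \approx 0.03125$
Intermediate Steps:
$g{\left(c \right)} = 16$ ($g{\left(c \right)} = 4^{2} = 16$)
$\frac{1}{g{\left(12 \right)} 1 + 16} = \frac{1}{16 \cdot 1 + 16} = \frac{1}{16 + 16} = \frac{1}{32}$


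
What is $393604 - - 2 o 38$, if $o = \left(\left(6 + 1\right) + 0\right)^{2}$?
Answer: $397328$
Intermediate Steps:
$o = 49$ ($o = \left(7 + 0\right)^{2} = 7^{2} = 49$)
$393604 - - 2 o 38 = 393604 - \left(-2\right) 49 \cdot 38 = 393604 - \left(-98\right) 38 = 393604 - -3724 = 393604 + 3724 = 397328$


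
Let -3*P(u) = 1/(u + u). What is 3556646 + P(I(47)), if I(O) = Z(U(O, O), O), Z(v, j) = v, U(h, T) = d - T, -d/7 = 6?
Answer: 1899248965/534 ≈ 3.5566e+6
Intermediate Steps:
d = -42 (d = -7*6 = -42)
U(h, T) = -42 - T
I(O) = -42 - O
P(u) = -1/(6*u) (P(u) = -1/(3*(u + u)) = -1/(2*u)/3 = -1/(6*u))
3556646 + P(I(47)) = 3556646 - 1/(6*(-42 - 1*47)) = 3556646 - 1/(6*(-42 - 47)) = 3556646 - 1/6/(-89) = 3556646 - 1/6*(-1/89) = 3556646 + 1/534 = 1899248965/534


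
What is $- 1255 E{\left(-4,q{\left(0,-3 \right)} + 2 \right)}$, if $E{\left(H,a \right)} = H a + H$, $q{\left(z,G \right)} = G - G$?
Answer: $15060$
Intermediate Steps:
$q{\left(z,G \right)} = 0$
$E{\left(H,a \right)} = H + H a$
$- 1255 E{\left(-4,q{\left(0,-3 \right)} + 2 \right)} = - 1255 \left(- 4 \left(1 + \left(0 + 2\right)\right)\right) = - 1255 \left(- 4 \left(1 + 2\right)\right) = - 1255 \left(\left(-4\right) 3\right) = \left(-1255\right) \left(-12\right) = 15060$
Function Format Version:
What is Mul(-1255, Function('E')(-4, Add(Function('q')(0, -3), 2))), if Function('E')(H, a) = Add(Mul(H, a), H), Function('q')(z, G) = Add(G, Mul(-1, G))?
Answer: 15060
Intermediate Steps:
Function('q')(z, G) = 0
Function('E')(H, a) = Add(H, Mul(H, a))
Mul(-1255, Function('E')(-4, Add(Function('q')(0, -3), 2))) = Mul(-1255, Mul(-4, Add(1, Add(0, 2)))) = Mul(-1255, Mul(-4, Add(1, 2))) = Mul(-1255, Mul(-4, 3)) = Mul(-1255, -12) = 15060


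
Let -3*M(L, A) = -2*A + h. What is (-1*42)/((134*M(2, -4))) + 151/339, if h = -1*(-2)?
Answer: 122527/227130 ≈ 0.53946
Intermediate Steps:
h = 2
M(L, A) = -⅔ + 2*A/3 (M(L, A) = -(-2*A + 2)/3 = -(2 - 2*A)/3 = -⅔ + 2*A/3)
(-1*42)/((134*M(2, -4))) + 151/339 = (-1*42)/((134*(-⅔ + (⅔)*(-4)))) + 151/339 = -42*1/(134*(-⅔ - 8/3)) + 151*(1/339) = -42/(134*(-10/3)) + 151/339 = -42/(-1340/3) + 151/339 = -42*(-3/1340) + 151/339 = 63/670 + 151/339 = 122527/227130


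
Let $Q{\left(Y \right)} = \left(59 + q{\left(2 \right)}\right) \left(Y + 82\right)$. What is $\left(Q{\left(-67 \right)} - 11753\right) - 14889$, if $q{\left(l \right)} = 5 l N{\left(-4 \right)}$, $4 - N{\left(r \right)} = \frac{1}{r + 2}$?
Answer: $-25082$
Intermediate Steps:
$N{\left(r \right)} = 4 - \frac{1}{2 + r}$ ($N{\left(r \right)} = 4 - \frac{1}{r + 2} = 4 - \frac{1}{2 + r}$)
$q{\left(l \right)} = \frac{45 l}{2}$ ($q{\left(l \right)} = 5 l \frac{7 + 4 \left(-4\right)}{2 - 4} = 5 l \frac{7 - 16}{-2} = 5 l \left(\left(- \frac{1}{2}\right) \left(-9\right)\right) = 5 l \frac{9}{2} = \frac{45 l}{2}$)
$Q{\left(Y \right)} = 8528 + 104 Y$ ($Q{\left(Y \right)} = \left(59 + \frac{45}{2} \cdot 2\right) \left(Y + 82\right) = \left(59 + 45\right) \left(82 + Y\right) = 104 \left(82 + Y\right) = 8528 + 104 Y$)
$\left(Q{\left(-67 \right)} - 11753\right) - 14889 = \left(\left(8528 + 104 \left(-67\right)\right) - 11753\right) - 14889 = \left(\left(8528 - 6968\right) - 11753\right) - 14889 = \left(1560 - 11753\right) - 14889 = -10193 - 14889 = -25082$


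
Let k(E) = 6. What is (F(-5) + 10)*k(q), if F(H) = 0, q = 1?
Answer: 60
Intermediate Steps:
(F(-5) + 10)*k(q) = (0 + 10)*6 = 10*6 = 60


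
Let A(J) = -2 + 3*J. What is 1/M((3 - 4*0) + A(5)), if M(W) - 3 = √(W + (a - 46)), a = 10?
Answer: 3/29 - 2*I*√5/29 ≈ 0.10345 - 0.15421*I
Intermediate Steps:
M(W) = 3 + √(-36 + W) (M(W) = 3 + √(W + (10 - 46)) = 3 + √(W - 36) = 3 + √(-36 + W))
1/M((3 - 4*0) + A(5)) = 1/(3 + √(-36 + ((3 - 4*0) + (-2 + 3*5)))) = 1/(3 + √(-36 + ((3 + 0) + (-2 + 15)))) = 1/(3 + √(-36 + (3 + 13))) = 1/(3 + √(-36 + 16)) = 1/(3 + √(-20)) = 1/(3 + 2*I*√5)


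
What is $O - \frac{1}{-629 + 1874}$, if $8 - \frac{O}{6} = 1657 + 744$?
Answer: $- \frac{17875711}{1245} \approx -14358.0$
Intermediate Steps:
$O = -14358$ ($O = 48 - 6 \left(1657 + 744\right) = 48 - 14406 = -14358$)
$O - \frac{1}{-629 + 1874} = -14358 - \frac{1}{-629 + 1874} = -14358 - \frac{1}{1245} = - \frac{17875711}{1245}$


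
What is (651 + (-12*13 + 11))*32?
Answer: 16192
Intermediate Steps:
(651 + (-12*13 + 11))*32 = (651 + (-156 + 11))*32 = (651 - 145)*32 = 506*32 = 16192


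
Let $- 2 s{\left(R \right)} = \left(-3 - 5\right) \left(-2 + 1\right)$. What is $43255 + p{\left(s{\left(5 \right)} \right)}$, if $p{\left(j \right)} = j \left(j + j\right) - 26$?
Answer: $43261$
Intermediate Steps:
$s{\left(R \right)} = -4$ ($s{\left(R \right)} = - \frac{\left(-3 - 5\right) \left(-2 + 1\right)}{2} = - \frac{\left(-8\right) \left(-1\right)}{2} = \left(- \frac{1}{2}\right) 8 = -4$)
$p{\left(j \right)} = -26 + 2 j^{2}$ ($p{\left(j \right)} = j 2 j - 26 = 2 j^{2} - 26 = -26 + 2 j^{2}$)
$43255 + p{\left(s{\left(5 \right)} \right)} = 43255 - \left(26 - 2 \left(-4\right)^{2}\right) = 43255 + \left(-26 + 2 \cdot 16\right) = 43255 + \left(-26 + 32\right) = 43255 + 6 = 43261$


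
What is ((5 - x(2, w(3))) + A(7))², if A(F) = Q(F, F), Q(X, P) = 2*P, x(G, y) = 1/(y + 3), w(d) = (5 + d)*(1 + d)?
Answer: 440896/1225 ≈ 359.92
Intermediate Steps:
w(d) = (1 + d)*(5 + d)
x(G, y) = 1/(3 + y)
A(F) = 2*F
((5 - x(2, w(3))) + A(7))² = ((5 - 1/(3 + (5 + 3² + 6*3))) + 2*7)² = ((5 - 1/(3 + (5 + 9 + 18))) + 14)² = ((5 - 1/(3 + 32)) + 14)² = ((5 - 1/35) + 14)² = (174/35 + 14)² = (664/35)² = 440896/1225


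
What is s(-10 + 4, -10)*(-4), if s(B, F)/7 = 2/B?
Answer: 28/3 ≈ 9.3333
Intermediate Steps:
s(B, F) = 14/B (s(B, F) = 7*(2/B) = 14/B)
s(-10 + 4, -10)*(-4) = (14/(-10 + 4))*(-4) = (14/(-6))*(-4) = (14*(-⅙))*(-4) = -7/3*(-4) = 28/3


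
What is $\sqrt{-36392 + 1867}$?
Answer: $5 i \sqrt{1381} \approx 185.81 i$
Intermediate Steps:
$\sqrt{-36392 + 1867} = \sqrt{-34525} = 5 i \sqrt{1381}$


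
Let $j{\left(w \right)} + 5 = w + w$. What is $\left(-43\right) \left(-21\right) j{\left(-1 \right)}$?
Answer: $-6321$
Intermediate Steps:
$j{\left(w \right)} = -5 + 2 w$ ($j{\left(w \right)} = -5 + \left(w + w\right) = -5 + 2 w$)
$\left(-43\right) \left(-21\right) j{\left(-1 \right)} = \left(-43\right) \left(-21\right) \left(-5 + 2 \left(-1\right)\right) = 903 \left(-5 - 2\right) = 903 \left(-7\right) = -6321$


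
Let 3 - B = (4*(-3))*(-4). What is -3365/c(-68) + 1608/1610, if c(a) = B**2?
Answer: -43229/65205 ≈ -0.66297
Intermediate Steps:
B = -45 (B = 3 - 4*(-3)*(-4) = 3 - (-12)*(-4) = 3 - 1*48 = 3 - 48 = -45)
c(a) = 2025 (c(a) = (-45)**2 = 2025)
-3365/c(-68) + 1608/1610 = -3365/2025 + 1608/1610 = -3365*1/2025 + 1608*(1/1610) = -673/405 + 804/805 = -43229/65205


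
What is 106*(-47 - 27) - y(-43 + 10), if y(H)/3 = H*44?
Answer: -3488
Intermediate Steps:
y(H) = 132*H (y(H) = 3*(H*44) = 3*(44*H) = 132*H)
106*(-47 - 27) - y(-43 + 10) = 106*(-47 - 27) - 132*(-43 + 10) = 106*(-74) - 132*(-33) = -7844 - 1*(-4356) = -7844 + 4356 = -3488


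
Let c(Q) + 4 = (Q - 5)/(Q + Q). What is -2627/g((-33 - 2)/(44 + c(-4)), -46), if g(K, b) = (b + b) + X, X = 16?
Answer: 2627/76 ≈ 34.566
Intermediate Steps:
c(Q) = -4 + (-5 + Q)/(2*Q) (c(Q) = -4 + (Q - 5)/(Q + Q) = -4 + (-5 + Q)/((2*Q)) = -4 + (-5 + Q)*(1/(2*Q)) = -4 + (-5 + Q)/(2*Q))
g(K, b) = 16 + 2*b (g(K, b) = (b + b) + 16 = 2*b + 16 = 16 + 2*b)
-2627/g((-33 - 2)/(44 + c(-4)), -46) = -2627/(16 + 2*(-46)) = -2627/(16 - 92) = -2627/(-76) = -2627*(-1/76) = 2627/76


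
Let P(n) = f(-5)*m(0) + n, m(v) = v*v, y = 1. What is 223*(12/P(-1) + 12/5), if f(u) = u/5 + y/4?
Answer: -10704/5 ≈ -2140.8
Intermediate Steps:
m(v) = v²
f(u) = ¼ + u/5 (f(u) = u/5 + 1/4 = u*(⅕) + 1*(¼) = u/5 + ¼ = ¼ + u/5)
P(n) = n (P(n) = (¼ + (⅕)*(-5))*0² + n = (¼ - 1)*0 + n = -¾*0 + n = 0 + n = n)
223*(12/P(-1) + 12/5) = 223*(12/(-1) + 12/5) = 223*(12*(-1) + 12*(⅕)) = 223*(-12 + 12/5) = 223*(-48/5) = -10704/5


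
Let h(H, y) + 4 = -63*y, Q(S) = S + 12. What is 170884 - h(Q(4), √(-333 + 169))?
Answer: 170888 + 126*I*√41 ≈ 1.7089e+5 + 806.79*I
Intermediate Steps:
Q(S) = 12 + S
h(H, y) = -4 - 63*y
170884 - h(Q(4), √(-333 + 169)) = 170884 - (-4 - 63*√(-333 + 169)) = 170884 - (-4 - 126*I*√41) = 170884 + (4 + 126*I*√41) = 170888 + 126*I*√41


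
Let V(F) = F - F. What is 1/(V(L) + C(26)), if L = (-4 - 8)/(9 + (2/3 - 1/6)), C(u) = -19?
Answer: -1/19 ≈ -0.052632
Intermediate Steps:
L = -24/19 (L = -12/(9 + (2*(⅓) - 1*⅙)) = -12/(9 + (⅔ - ⅙)) = -12/(9 + ½) = -12/19/2 = -12*2/19 = -24/19 ≈ -1.2632)
V(F) = 0
1/(V(L) + C(26)) = 1/(0 - 19) = 1/(-19) = -1/19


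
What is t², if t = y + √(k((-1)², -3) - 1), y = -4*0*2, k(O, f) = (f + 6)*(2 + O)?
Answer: 8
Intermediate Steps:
k(O, f) = (2 + O)*(6 + f) (k(O, f) = (6 + f)*(2 + O) = (2 + O)*(6 + f))
y = 0 (y = 0*2 = 0)
t = 2*√2 (t = 0 + √((12 + 2*(-3) + 6*(-1)² + (-1)²*(-3)) - 1) = 0 + √((12 - 6 + 6*1 + 1*(-3)) - 1) = 0 + √((12 - 6 + 6 - 3) - 1) = 0 + √(9 - 1) = 0 + √8 = 0 + 2*√2 = 2*√2 ≈ 2.8284)
t² = (2*√2)² = 8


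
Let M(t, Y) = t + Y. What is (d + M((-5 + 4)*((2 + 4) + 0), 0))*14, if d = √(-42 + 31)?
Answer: -84 + 14*I*√11 ≈ -84.0 + 46.433*I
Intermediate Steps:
d = I*√11 (d = √(-11) = I*√11 ≈ 3.3166*I)
M(t, Y) = Y + t
(d + M((-5 + 4)*((2 + 4) + 0), 0))*14 = (I*√11 + (0 + (-5 + 4)*((2 + 4) + 0)))*14 = (I*√11 + (0 - (6 + 0)))*14 = (I*√11 + (0 - 1*6))*14 = (I*√11 + (0 - 6))*14 = (I*√11 - 6)*14 = (-6 + I*√11)*14 = -84 + 14*I*√11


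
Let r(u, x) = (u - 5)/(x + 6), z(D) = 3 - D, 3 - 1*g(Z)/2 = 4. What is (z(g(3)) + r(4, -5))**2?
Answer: 16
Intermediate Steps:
g(Z) = -2 (g(Z) = 6 - 2*4 = 6 - 8 = -2)
r(u, x) = (-5 + u)/(6 + x)
(z(g(3)) + r(4, -5))**2 = ((3 - 1*(-2)) + (-5 + 4)/(6 - 5))**2 = ((3 + 2) - 1/1)**2 = (5 + 1*(-1))**2 = (5 - 1)**2 = 4**2 = 16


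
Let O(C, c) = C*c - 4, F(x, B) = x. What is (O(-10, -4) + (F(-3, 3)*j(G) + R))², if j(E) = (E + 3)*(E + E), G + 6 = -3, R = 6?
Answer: 79524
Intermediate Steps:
G = -9 (G = -6 - 3 = -9)
j(E) = 2*E*(3 + E) (j(E) = (3 + E)*(2*E) = 2*E*(3 + E))
O(C, c) = -4 + C*c
(O(-10, -4) + (F(-3, 3)*j(G) + R))² = ((-4 - 10*(-4)) + (-6*(-9)*(3 - 9) + 6))² = ((-4 + 40) + (-6*(-9)*(-6) + 6))² = (36 + (-3*108 + 6))² = (36 + (-324 + 6))² = (36 - 318)² = (-282)² = 79524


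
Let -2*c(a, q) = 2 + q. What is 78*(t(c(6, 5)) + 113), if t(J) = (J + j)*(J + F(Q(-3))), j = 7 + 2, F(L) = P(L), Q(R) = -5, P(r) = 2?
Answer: 16341/2 ≈ 8170.5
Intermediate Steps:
c(a, q) = -1 - q/2 (c(a, q) = -(2 + q)/2 = -1 - q/2)
F(L) = 2
j = 9
t(J) = (2 + J)*(9 + J) (t(J) = (J + 9)*(J + 2) = (9 + J)*(2 + J) = (2 + J)*(9 + J))
78*(t(c(6, 5)) + 113) = 78*((18 + (-1 - ½*5)² + 11*(-1 - ½*5)) + 113) = 78*((18 + (-1 - 5/2)² + 11*(-1 - 5/2)) + 113) = 78*((18 + (-7/2)² + 11*(-7/2)) + 113) = 78*((18 + 49/4 - 77/2) + 113) = 78*(-33/4 + 113) = 78*(419/4) = 16341/2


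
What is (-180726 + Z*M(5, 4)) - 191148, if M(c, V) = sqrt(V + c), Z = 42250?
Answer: -245124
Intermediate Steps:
(-180726 + Z*M(5, 4)) - 191148 = (-180726 + 42250*sqrt(4 + 5)) - 191148 = (-180726 + 42250*sqrt(9)) - 191148 = (-180726 + 42250*3) - 191148 = (-180726 + 126750) - 191148 = -53976 - 191148 = -245124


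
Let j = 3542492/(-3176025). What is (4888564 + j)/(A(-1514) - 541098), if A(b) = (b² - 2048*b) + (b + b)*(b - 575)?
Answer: 7763098967804/17749631771775 ≈ 0.43737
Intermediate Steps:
j = -3542492/3176025 (j = 3542492*(-1/3176025) = -3542492/3176025 ≈ -1.1154)
A(b) = b² - 2048*b + 2*b*(-575 + b) (A(b) = (b² - 2048*b) + (2*b)*(-575 + b) = (b² - 2048*b) + 2*b*(-575 + b) = b² - 2048*b + 2*b*(-575 + b))
(4888564 + j)/(A(-1514) - 541098) = (4888564 - 3542492/3176025)/(3*(-1514)*(-1066 - 1514) - 541098) = 15526197935608/(3176025*(3*(-1514)*(-2580) - 541098)) = 15526197935608/(3176025*(11718360 - 541098)) = (15526197935608/3176025)/11177262 = (15526197935608/3176025)*(1/11177262) = 7763098967804/17749631771775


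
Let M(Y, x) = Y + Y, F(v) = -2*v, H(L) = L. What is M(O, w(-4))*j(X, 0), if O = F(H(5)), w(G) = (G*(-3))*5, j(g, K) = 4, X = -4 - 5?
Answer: -80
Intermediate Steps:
X = -9
w(G) = -15*G (w(G) = -3*G*5 = -15*G)
O = -10 (O = -2*5 = -10)
M(Y, x) = 2*Y
M(O, w(-4))*j(X, 0) = (2*(-10))*4 = -20*4 = -80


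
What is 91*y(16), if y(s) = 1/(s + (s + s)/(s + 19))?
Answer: 3185/592 ≈ 5.3801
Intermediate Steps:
y(s) = 1/(s + 2*s/(19 + s)) (y(s) = 1/(s + (2*s)/(19 + s)) = 1/(s + 2*s/(19 + s)))
91*y(16) = 91*((19 + 16)/(16*(21 + 16))) = 91*((1/16)*35/37) = 91*((1/16)*(1/37)*35) = 91*(35/592) = 3185/592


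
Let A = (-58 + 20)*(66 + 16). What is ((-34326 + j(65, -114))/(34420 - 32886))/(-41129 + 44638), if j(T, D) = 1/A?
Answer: -106959817/16772823496 ≈ -0.0063770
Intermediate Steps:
A = -3116 (A = -38*82 = -3116)
j(T, D) = -1/3116 (j(T, D) = 1/(-3116) = -1/3116)
((-34326 + j(65, -114))/(34420 - 32886))/(-41129 + 44638) = ((-34326 - 1/3116)/(34420 - 32886))/(-41129 + 44638) = -106959817/3116/1534/3509 = -106959817/3116*1/1534*(1/3509) = -106959817/4779944*1/3509 = -106959817/16772823496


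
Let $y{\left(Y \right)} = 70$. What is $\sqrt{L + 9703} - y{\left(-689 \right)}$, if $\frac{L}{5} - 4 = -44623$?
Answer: $-70 + 4 i \sqrt{13337} \approx -70.0 + 461.94 i$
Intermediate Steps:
$L = -223095$ ($L = 20 + 5 \left(-44623\right) = 20 - 223115 = -223095$)
$\sqrt{L + 9703} - y{\left(-689 \right)} = \sqrt{-223095 + 9703} - 70 = \sqrt{-213392} - 70 = 4 i \sqrt{13337} - 70 = -70 + 4 i \sqrt{13337}$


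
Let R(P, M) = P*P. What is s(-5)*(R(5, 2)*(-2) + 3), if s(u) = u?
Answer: 235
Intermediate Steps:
R(P, M) = P²
s(-5)*(R(5, 2)*(-2) + 3) = -5*(5²*(-2) + 3) = -5*(25*(-2) + 3) = -5*(-50 + 3) = -5*(-47) = 235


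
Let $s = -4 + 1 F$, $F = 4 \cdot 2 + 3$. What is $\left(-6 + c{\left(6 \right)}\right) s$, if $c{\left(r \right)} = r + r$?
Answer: $42$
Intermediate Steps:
$F = 11$ ($F = 8 + 3 = 11$)
$s = 7$ ($s = -4 + 1 \cdot 11 = -4 + 11 = 7$)
$c{\left(r \right)} = 2 r$
$\left(-6 + c{\left(6 \right)}\right) s = \left(-6 + 2 \cdot 6\right) 7 = \left(-6 + 12\right) 7 = 6 \cdot 7 = 42$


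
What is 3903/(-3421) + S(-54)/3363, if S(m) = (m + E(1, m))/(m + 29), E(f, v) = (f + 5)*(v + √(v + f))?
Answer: -108950529/95873525 - 2*I*√53/28025 ≈ -1.1364 - 0.00051954*I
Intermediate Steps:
E(f, v) = (5 + f)*(v + √(f + v))
S(m) = (6*√(1 + m) + 7*m)/(29 + m) (S(m) = (m + (5*m + 5*√(1 + m) + 1*m + 1*√(1 + m)))/(m + 29) = (m + (5*m + 5*√(1 + m) + m + √(1 + m)))/(29 + m) = (m + (6*m + 6*√(1 + m)))/(29 + m) = (6*√(1 + m) + 7*m)/(29 + m))
3903/(-3421) + S(-54)/3363 = 3903/(-3421) + ((6*√(1 - 54) + 7*(-54))/(29 - 54))/3363 = 3903*(-1/3421) + ((6*√(-53) - 378)/(-25))*(1/3363) = -3903/3421 - (6*(I*√53) - 378)/25*(1/3363) = -3903/3421 - (6*I*√53 - 378)/25*(1/3363) = -3903/3421 - (-378 + 6*I*√53)/25*(1/3363) = -3903/3421 + (378/25 - 6*I*√53/25)*(1/3363) = -3903/3421 + (126/28025 - 2*I*√53/28025) = -108950529/95873525 - 2*I*√53/28025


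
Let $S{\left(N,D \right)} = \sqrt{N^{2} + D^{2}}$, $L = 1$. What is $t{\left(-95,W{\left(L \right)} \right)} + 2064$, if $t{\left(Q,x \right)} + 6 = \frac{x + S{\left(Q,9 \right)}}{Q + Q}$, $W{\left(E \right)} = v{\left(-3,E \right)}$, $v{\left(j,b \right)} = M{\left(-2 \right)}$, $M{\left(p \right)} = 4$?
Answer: $\frac{195508}{95} - \frac{\sqrt{9106}}{190} \approx 2057.5$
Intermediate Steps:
$v{\left(j,b \right)} = 4$
$S{\left(N,D \right)} = \sqrt{D^{2} + N^{2}}$
$W{\left(E \right)} = 4$
$t{\left(Q,x \right)} = -6 + \frac{x + \sqrt{81 + Q^{2}}}{2 Q}$ ($t{\left(Q,x \right)} = -6 + \frac{x + \sqrt{9^{2} + Q^{2}}}{Q + Q} = -6 + \frac{x + \sqrt{81 + Q^{2}}}{2 Q}$)
$t{\left(-95,W{\left(L \right)} \right)} + 2064 = \frac{4 + \sqrt{81 + \left(-95\right)^{2}} - -1140}{2 \left(-95\right)} + 2064 = \frac{1}{2} \left(- \frac{1}{95}\right) \left(4 + \sqrt{81 + 9025} + 1140\right) + 2064 = \frac{1}{2} \left(- \frac{1}{95}\right) \left(4 + \sqrt{9106} + 1140\right) + 2064 = \frac{1}{2} \left(- \frac{1}{95}\right) \left(1144 + \sqrt{9106}\right) + 2064 = \left(- \frac{572}{95} - \frac{\sqrt{9106}}{190}\right) + 2064 = \frac{195508}{95} - \frac{\sqrt{9106}}{190}$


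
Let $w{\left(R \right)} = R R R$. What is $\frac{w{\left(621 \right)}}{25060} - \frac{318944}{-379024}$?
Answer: $\frac{5673613778069}{593646340} \approx 9557.2$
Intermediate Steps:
$w{\left(R \right)} = R^{3}$ ($w{\left(R \right)} = R^{2} R = R^{3}$)
$\frac{w{\left(621 \right)}}{25060} - \frac{318944}{-379024} = \frac{621^{3}}{25060} - \frac{318944}{-379024} = 239483061 \cdot \frac{1}{25060} - - \frac{19934}{23689} = \frac{239483061}{25060} + \frac{19934}{23689} = \frac{5673613778069}{593646340}$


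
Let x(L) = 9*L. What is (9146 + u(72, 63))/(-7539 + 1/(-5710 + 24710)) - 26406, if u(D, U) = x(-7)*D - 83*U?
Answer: -3782410058594/143240999 ≈ -26406.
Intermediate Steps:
u(D, U) = -83*U - 63*D (u(D, U) = (9*(-7))*D - 83*U = -63*D - 83*U = -83*U - 63*D)
(9146 + u(72, 63))/(-7539 + 1/(-5710 + 24710)) - 26406 = (9146 + (-83*63 - 63*72))/(-7539 + 1/(-5710 + 24710)) - 26406 = (9146 + (-5229 - 4536))/(-7539 + 1/19000) - 26406 = (9146 - 9765)/(-7539 + 1/19000) - 26406 = -619/(-143240999/19000) - 26406 = -619*(-19000/143240999) - 26406 = 11761000/143240999 - 26406 = -3782410058594/143240999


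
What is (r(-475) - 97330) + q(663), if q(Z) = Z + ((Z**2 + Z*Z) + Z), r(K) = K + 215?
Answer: 782874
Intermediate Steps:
r(K) = 215 + K
q(Z) = 2*Z + 2*Z**2 (q(Z) = Z + ((Z**2 + Z**2) + Z) = Z + (2*Z**2 + Z) = Z + (Z + 2*Z**2) = 2*Z + 2*Z**2)
(r(-475) - 97330) + q(663) = ((215 - 475) - 97330) + 2*663*(1 + 663) = (-260 - 97330) + 2*663*664 = -97590 + 880464 = 782874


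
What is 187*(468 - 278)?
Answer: 35530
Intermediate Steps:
187*(468 - 278) = 187*190 = 35530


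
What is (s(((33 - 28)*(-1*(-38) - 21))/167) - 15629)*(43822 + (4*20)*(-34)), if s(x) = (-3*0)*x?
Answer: -642383158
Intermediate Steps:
s(x) = 0 (s(x) = 0*x = 0)
(s(((33 - 28)*(-1*(-38) - 21))/167) - 15629)*(43822 + (4*20)*(-34)) = (0 - 15629)*(43822 + (4*20)*(-34)) = -15629*(43822 + 80*(-34)) = -15629*(43822 - 2720) = -15629*41102 = -642383158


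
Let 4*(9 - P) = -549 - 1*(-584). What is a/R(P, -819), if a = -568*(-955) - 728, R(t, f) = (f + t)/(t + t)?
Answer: -1083424/3275 ≈ -330.82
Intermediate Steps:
P = ¼ (P = 9 - (-549 - 1*(-584))/4 = 9 - (-549 + 584)/4 = 9 - ¼*35 = 9 - 35/4 = ¼ ≈ 0.25000)
R(t, f) = (f + t)/(2*t) (R(t, f) = (f + t)/((2*t)) = (f + t)*(1/(2*t)) = (f + t)/(2*t))
a = 541712 (a = 542440 - 728 = 541712)
a/R(P, -819) = 541712/(((-819 + ¼)/(2*(¼)))) = 541712/(((½)*4*(-3275/4))) = 541712/(-3275/2) = 541712*(-2/3275) = -1083424/3275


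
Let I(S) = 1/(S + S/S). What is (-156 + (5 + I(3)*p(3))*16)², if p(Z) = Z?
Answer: 4096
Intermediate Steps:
I(S) = 1/(1 + S) (I(S) = 1/(S + 1) = 1/(1 + S))
(-156 + (5 + I(3)*p(3))*16)² = (-156 + (5 + 3/(1 + 3))*16)² = (-156 + (5 + 3/4)*16)² = (-156 + (5 + (¼)*3)*16)² = (-156 + (5 + ¾)*16)² = (-156 + (23/4)*16)² = (-156 + 92)² = (-64)² = 4096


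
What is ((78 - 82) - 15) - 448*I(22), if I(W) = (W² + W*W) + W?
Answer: -443539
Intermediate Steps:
I(W) = W + 2*W² (I(W) = (W² + W²) + W = 2*W² + W = W + 2*W²)
((78 - 82) - 15) - 448*I(22) = ((78 - 82) - 15) - 9856*(1 + 2*22) = (-4 - 15) - 9856*(1 + 44) = -19 - 9856*45 = -19 - 448*990 = -19 - 443520 = -443539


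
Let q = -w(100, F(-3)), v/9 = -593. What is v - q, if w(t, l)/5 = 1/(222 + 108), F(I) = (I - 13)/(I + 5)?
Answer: -352241/66 ≈ -5337.0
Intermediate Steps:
F(I) = (-13 + I)/(5 + I)
w(t, l) = 1/66 (w(t, l) = 5/(222 + 108) = 5/330 = 5*(1/330) = 1/66)
v = -5337 (v = 9*(-593) = -5337)
q = -1/66 (q = -1*1/66 = -1/66 ≈ -0.015152)
v - q = -5337 - 1*(-1/66) = -5337 + 1/66 = -352241/66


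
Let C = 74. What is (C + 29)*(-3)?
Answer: -309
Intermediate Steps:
(C + 29)*(-3) = (74 + 29)*(-3) = 103*(-3) = -309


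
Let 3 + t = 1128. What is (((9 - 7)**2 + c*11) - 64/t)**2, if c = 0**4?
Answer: 19678096/1265625 ≈ 15.548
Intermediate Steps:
t = 1125 (t = -3 + 1128 = 1125)
c = 0
(((9 - 7)**2 + c*11) - 64/t)**2 = (((9 - 7)**2 + 0*11) - 64/1125)**2 = ((2**2 + 0) - 64*1/1125)**2 = ((4 + 0) - 64/1125)**2 = (4 - 64/1125)**2 = (4436/1125)**2 = 19678096/1265625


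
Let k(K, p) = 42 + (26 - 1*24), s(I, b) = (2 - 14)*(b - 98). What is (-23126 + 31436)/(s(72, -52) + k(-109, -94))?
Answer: 4155/922 ≈ 4.5065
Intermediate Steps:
s(I, b) = 1176 - 12*b (s(I, b) = -12*(-98 + b) = 1176 - 12*b)
k(K, p) = 44 (k(K, p) = 42 + (26 - 24) = 42 + 2 = 44)
(-23126 + 31436)/(s(72, -52) + k(-109, -94)) = (-23126 + 31436)/((1176 - 12*(-52)) + 44) = 8310/((1176 + 624) + 44) = 8310/(1800 + 44) = 8310/1844 = 8310*(1/1844) = 4155/922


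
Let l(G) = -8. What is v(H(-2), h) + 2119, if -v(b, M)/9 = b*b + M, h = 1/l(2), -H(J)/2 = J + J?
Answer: 12353/8 ≈ 1544.1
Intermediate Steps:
H(J) = -4*J (H(J) = -2*(J + J) = -4*J)
h = -1/8 (h = 1/(-8) = -1/8 ≈ -0.12500)
v(b, M) = -9*M - 9*b**2 (v(b, M) = -9*(b*b + M) = -9*(b**2 + M) = -9*(M + b**2) = -9*M - 9*b**2)
v(H(-2), h) + 2119 = (-9*(-1/8) - 9*(-4*(-2))**2) + 2119 = (9/8 - 9*8**2) + 2119 = (9/8 - 9*64) + 2119 = (9/8 - 576) + 2119 = -4599/8 + 2119 = 12353/8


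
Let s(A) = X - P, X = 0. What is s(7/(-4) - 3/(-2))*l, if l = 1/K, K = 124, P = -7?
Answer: 7/124 ≈ 0.056452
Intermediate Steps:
s(A) = 7 (s(A) = 0 - 1*(-7) = 0 + 7 = 7)
l = 1/124 ≈ 0.0080645
s(7/(-4) - 3/(-2))*l = 7*(1/124) = 7/124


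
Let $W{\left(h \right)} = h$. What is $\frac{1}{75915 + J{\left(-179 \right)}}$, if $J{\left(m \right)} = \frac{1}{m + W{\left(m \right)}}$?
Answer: $\frac{358}{27177569} \approx 1.3173 \cdot 10^{-5}$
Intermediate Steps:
$J{\left(m \right)} = \frac{1}{2 m}$ ($J{\left(m \right)} = \frac{1}{m + m} = \frac{1}{2 m}$)
$\frac{1}{75915 + J{\left(-179 \right)}} = \frac{1}{75915 + \frac{1}{2 \left(-179\right)}} = \frac{1}{75915 + \frac{1}{2} \left(- \frac{1}{179}\right)} = \frac{1}{75915 - \frac{1}{358}} = \frac{1}{\frac{27177569}{358}} = \frac{358}{27177569}$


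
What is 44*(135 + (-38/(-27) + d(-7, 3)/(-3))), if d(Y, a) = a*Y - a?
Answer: 171556/27 ≈ 6353.9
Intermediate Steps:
d(Y, a) = -a + Y*a (d(Y, a) = Y*a - a = -a + Y*a)
44*(135 + (-38/(-27) + d(-7, 3)/(-3))) = 44*(135 + (-38/(-27) + (3*(-1 - 7))/(-3))) = 44*(135 + (-38*(-1/27) + (3*(-8))*(-⅓))) = 44*(135 + (38/27 - 24*(-⅓))) = 44*(135 + (38/27 + 8)) = 44*(135 + 254/27) = 44*(3899/27) = 171556/27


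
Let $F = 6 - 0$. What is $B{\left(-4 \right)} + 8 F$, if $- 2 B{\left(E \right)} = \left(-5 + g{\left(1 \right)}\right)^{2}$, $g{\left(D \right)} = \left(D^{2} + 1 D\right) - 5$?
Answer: $16$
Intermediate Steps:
$F = 6$ ($F = 6 + 0 = 6$)
$g{\left(D \right)} = -5 + D + D^{2}$ ($g{\left(D \right)} = \left(D^{2} + D\right) - 5 = \left(D + D^{2}\right) - 5 = -5 + D + D^{2}$)
$B{\left(E \right)} = -32$ ($B{\left(E \right)} = - \frac{\left(-5 + \left(-5 + 1 + 1^{2}\right)\right)^{2}}{2} = - \frac{\left(-5 + \left(-5 + 1 + 1\right)\right)^{2}}{2} = - \frac{\left(-5 - 3\right)^{2}}{2} = - \frac{\left(-8\right)^{2}}{2} = \left(- \frac{1}{2}\right) 64 = -32$)
$B{\left(-4 \right)} + 8 F = -32 + 8 \cdot 6 = -32 + 48 = 16$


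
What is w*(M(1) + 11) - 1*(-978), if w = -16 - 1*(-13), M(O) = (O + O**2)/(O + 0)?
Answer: 939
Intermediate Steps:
M(O) = (O + O**2)/O
w = -3 (w = -16 + 13 = -3)
w*(M(1) + 11) - 1*(-978) = -3*((1 + 1) + 11) - 1*(-978) = -3*(2 + 11) + 978 = -3*13 + 978 = -39 + 978 = 939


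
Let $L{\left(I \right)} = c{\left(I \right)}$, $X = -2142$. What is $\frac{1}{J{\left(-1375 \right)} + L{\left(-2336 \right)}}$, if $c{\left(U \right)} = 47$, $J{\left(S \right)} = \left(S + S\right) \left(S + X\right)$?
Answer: $\frac{1}{9671797} \approx 1.0339 \cdot 10^{-7}$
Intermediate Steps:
$J{\left(S \right)} = 2 S \left(-2142 + S\right)$ ($J{\left(S \right)} = \left(S + S\right) \left(S - 2142\right) = 2 S \left(-2142 + S\right)$)
$L{\left(I \right)} = 47$
$\frac{1}{J{\left(-1375 \right)} + L{\left(-2336 \right)}} = \frac{1}{2 \left(-1375\right) \left(-2142 - 1375\right) + 47} = \frac{1}{2 \left(-1375\right) \left(-3517\right) + 47} = \frac{1}{9671750 + 47} = \frac{1}{9671797}$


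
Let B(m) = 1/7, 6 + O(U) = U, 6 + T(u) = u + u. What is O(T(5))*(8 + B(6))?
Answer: -114/7 ≈ -16.286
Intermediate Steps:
T(u) = -6 + 2*u (T(u) = -6 + (u + u) = -6 + 2*u)
O(U) = -6 + U
B(m) = ⅐
O(T(5))*(8 + B(6)) = (-6 + (-6 + 2*5))*(8 + ⅐) = (-6 + (-6 + 10))*(57/7) = (-6 + 4)*(57/7) = -2*57/7 = -114/7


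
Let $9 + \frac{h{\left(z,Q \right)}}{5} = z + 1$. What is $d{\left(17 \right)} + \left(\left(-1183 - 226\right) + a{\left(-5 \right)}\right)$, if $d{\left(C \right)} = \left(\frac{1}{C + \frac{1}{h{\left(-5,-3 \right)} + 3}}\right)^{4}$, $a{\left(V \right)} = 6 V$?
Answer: $- \frac{1769189181637823}{1229457398481} \approx -1439.0$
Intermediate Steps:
$h{\left(z,Q \right)} = -40 + 5 z$ ($h{\left(z,Q \right)} = -45 + 5 \left(z + 1\right) = -45 + 5 \left(1 + z\right) = -45 + \left(5 + 5 z\right) = -40 + 5 z$)
$d{\left(C \right)} = \frac{1}{\left(- \frac{1}{62} + C\right)^{4}}$ ($d{\left(C \right)} = \left(\frac{1}{C + \frac{1}{\left(-40 + 5 \left(-5\right)\right) + 3}}\right)^{4} = \left(\frac{1}{C + \frac{1}{\left(-40 - 25\right) + 3}}\right)^{4} = \left(\frac{1}{C + \frac{1}{-65 + 3}}\right)^{4} = \left(\frac{1}{C + \frac{1}{-62}}\right)^{4} = \left(\frac{1}{C - \frac{1}{62}}\right)^{4} = \left(\frac{1}{- \frac{1}{62} + C}\right)^{4} = \frac{1}{\left(- \frac{1}{62} + C\right)^{4}}$)
$d{\left(17 \right)} + \left(\left(-1183 - 226\right) + a{\left(-5 \right)}\right) = \frac{14776336}{\left(-1 + 62 \cdot 17\right)^{4}} + \left(\left(-1183 - 226\right) + 6 \left(-5\right)\right) = \frac{14776336}{\left(-1 + 1054\right)^{4}} - 1439 = \frac{14776336}{1229457398481} - 1439 = - \frac{1769189181637823}{1229457398481}$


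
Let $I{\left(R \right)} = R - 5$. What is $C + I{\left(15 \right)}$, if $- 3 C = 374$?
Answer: $- \frac{344}{3} \approx -114.67$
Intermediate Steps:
$C = - \frac{374}{3}$ ($C = \left(- \frac{1}{3}\right) 374 = - \frac{374}{3} \approx -124.67$)
$I{\left(R \right)} = -5 + R$
$C + I{\left(15 \right)} = - \frac{374}{3} + \left(-5 + 15\right) = - \frac{374}{3} + 10 = - \frac{344}{3}$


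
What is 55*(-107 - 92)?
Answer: -10945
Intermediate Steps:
55*(-107 - 92) = 55*(-199) = -10945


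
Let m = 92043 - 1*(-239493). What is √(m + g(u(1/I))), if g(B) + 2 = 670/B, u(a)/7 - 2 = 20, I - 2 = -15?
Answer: √1965690881/77 ≈ 575.79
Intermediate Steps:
I = -13 (I = 2 - 15 = -13)
m = 331536 (m = 92043 + 239493 = 331536)
u(a) = 154 (u(a) = 14 + 7*20 = 14 + 140 = 154)
g(B) = -2 + 670/B
√(m + g(u(1/I))) = √(331536 + (-2 + 670/154)) = √(331536 + (-2 + 670*(1/154))) = √(331536 + (-2 + 335/77)) = √(331536 + 181/77) = √(25528453/77) = √1965690881/77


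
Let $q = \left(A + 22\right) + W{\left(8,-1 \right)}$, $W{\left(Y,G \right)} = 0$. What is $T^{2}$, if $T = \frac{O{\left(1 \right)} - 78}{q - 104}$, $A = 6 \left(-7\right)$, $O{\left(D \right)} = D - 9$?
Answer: $\frac{1849}{3844} \approx 0.48101$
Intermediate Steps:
$O{\left(D \right)} = -9 + D$
$A = -42$
$q = -20$ ($q = \left(-42 + 22\right) + 0 = -20 + 0 = -20$)
$T = \frac{43}{62}$ ($T = \frac{\left(-9 + 1\right) - 78}{-20 - 104} = \frac{-8 - 78}{-124} = \left(-86\right) \left(- \frac{1}{124}\right) = \frac{43}{62} \approx 0.69355$)
$T^{2} = \left(\frac{43}{62}\right)^{2} = \frac{1849}{3844}$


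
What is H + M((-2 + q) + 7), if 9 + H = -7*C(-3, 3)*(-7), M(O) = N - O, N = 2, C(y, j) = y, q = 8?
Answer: -167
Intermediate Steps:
M(O) = 2 - O
H = -156 (H = -9 - 7*(-3)*(-7) = -9 + 21*(-7) = -9 - 147 = -156)
H + M((-2 + q) + 7) = -156 + (2 - ((-2 + 8) + 7)) = -156 + (2 - (6 + 7)) = -156 + (2 - 1*13) = -156 + (2 - 13) = -156 - 11 = -167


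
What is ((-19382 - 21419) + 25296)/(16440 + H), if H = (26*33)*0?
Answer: -3101/3288 ≈ -0.94313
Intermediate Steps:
H = 0 (H = 858*0 = 0)
((-19382 - 21419) + 25296)/(16440 + H) = ((-19382 - 21419) + 25296)/(16440 + 0) = (-40801 + 25296)/16440 = -15505*1/16440 = -3101/3288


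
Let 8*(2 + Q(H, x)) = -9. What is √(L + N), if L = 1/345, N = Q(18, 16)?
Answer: I*√5945730/1380 ≈ 1.7669*I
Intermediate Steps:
Q(H, x) = -25/8 (Q(H, x) = -2 + (⅛)*(-9) = -2 - 9/8 = -25/8)
N = -25/8 ≈ -3.1250
L = 1/345 ≈ 0.0028986
√(L + N) = √(1/345 - 25/8) = √(-8617/2760) = I*√5945730/1380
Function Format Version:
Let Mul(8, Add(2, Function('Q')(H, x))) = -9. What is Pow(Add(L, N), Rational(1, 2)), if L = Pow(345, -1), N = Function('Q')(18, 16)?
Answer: Mul(Rational(1, 1380), I, Pow(5945730, Rational(1, 2))) ≈ Mul(1.7669, I)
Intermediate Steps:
Function('Q')(H, x) = Rational(-25, 8) (Function('Q')(H, x) = Add(-2, Mul(Rational(1, 8), -9)) = Add(-2, Rational(-9, 8)) = Rational(-25, 8))
N = Rational(-25, 8) ≈ -3.1250
L = Rational(1, 345) ≈ 0.0028986
Pow(Add(L, N), Rational(1, 2)) = Pow(Add(Rational(1, 345), Rational(-25, 8)), Rational(1, 2)) = Pow(Rational(-8617, 2760), Rational(1, 2)) = Mul(Rational(1, 1380), I, Pow(5945730, Rational(1, 2)))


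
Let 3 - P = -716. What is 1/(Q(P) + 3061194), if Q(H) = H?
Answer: 1/3061913 ≈ 3.2659e-7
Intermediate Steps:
P = 719 (P = 3 - 1*(-716) = 3 + 716 = 719)
1/(Q(P) + 3061194) = 1/(719 + 3061194) = 1/3061913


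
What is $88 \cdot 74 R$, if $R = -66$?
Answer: $-429792$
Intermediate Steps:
$88 \cdot 74 R = 88 \cdot 74 \left(-66\right) = 6512 \left(-66\right) = -429792$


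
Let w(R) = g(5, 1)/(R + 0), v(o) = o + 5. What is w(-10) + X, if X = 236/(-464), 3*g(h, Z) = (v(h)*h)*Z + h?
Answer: -815/348 ≈ -2.3420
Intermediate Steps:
v(o) = 5 + o
g(h, Z) = h/3 + Z*h*(5 + h)/3 (g(h, Z) = (((5 + h)*h)*Z + h)/3 = ((h*(5 + h))*Z + h)/3 = (Z*h*(5 + h) + h)/3 = (h + Z*h*(5 + h))/3 = h/3 + Z*h*(5 + h)/3)
w(R) = 55/(3*R) (w(R) = ((1/3)*5*(1 + 1*(5 + 5)))/(R + 0) = ((1/3)*5*(1 + 1*10))/R = ((1/3)*5*(1 + 10))/R = ((1/3)*5*11)/R = (55/3)/R = 55/(3*R))
X = -59/116 (X = 236*(-1/464) = -59/116 ≈ -0.50862)
w(-10) + X = (55/3)/(-10) - 59/116 = (55/3)*(-1/10) - 59/116 = -11/6 - 59/116 = -815/348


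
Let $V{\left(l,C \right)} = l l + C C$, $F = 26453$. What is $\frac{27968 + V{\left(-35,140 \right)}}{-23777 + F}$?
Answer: $\frac{48793}{2676} \approx 18.234$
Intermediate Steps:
$V{\left(l,C \right)} = C^{2} + l^{2}$ ($V{\left(l,C \right)} = l^{2} + C^{2} = C^{2} + l^{2}$)
$\frac{27968 + V{\left(-35,140 \right)}}{-23777 + F} = \frac{27968 + \left(140^{2} + \left(-35\right)^{2}\right)}{-23777 + 26453} = \frac{27968 + \left(19600 + 1225\right)}{2676} = \left(27968 + 20825\right) \frac{1}{2676} = 48793 \cdot \frac{1}{2676} = \frac{48793}{2676}$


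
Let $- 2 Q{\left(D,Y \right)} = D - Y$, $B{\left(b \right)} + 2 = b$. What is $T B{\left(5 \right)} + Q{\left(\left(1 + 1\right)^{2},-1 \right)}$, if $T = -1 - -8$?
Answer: $\frac{37}{2} \approx 18.5$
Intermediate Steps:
$B{\left(b \right)} = -2 + b$
$Q{\left(D,Y \right)} = \frac{Y}{2} - \frac{D}{2}$ ($Q{\left(D,Y \right)} = - \frac{D - Y}{2} = \frac{Y}{2} - \frac{D}{2}$)
$T = 7$ ($T = -1 + 8 = 7$)
$T B{\left(5 \right)} + Q{\left(\left(1 + 1\right)^{2},-1 \right)} = 7 \left(-2 + 5\right) + \left(\frac{1}{2} \left(-1\right) - \frac{\left(1 + 1\right)^{2}}{2}\right) = 7 \cdot 3 - \left(\frac{1}{2} + \frac{2^{2}}{2}\right) = 21 - \frac{5}{2} = \frac{37}{2}$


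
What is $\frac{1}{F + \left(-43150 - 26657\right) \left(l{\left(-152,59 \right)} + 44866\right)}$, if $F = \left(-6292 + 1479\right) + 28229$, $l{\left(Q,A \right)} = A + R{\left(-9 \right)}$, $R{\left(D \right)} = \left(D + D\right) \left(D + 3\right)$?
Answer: $- \frac{1}{3143595215} \approx -3.1811 \cdot 10^{-10}$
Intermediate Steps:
$R{\left(D \right)} = 2 D \left(3 + D\right)$
$l{\left(Q,A \right)} = 108 + A$ ($l{\left(Q,A \right)} = A + 2 \left(-9\right) \left(3 - 9\right) = A + 2 \left(-9\right) \left(-6\right) = A + 108 = 108 + A$)
$F = 23416$ ($F = -4813 + 28229 = 23416$)
$\frac{1}{F + \left(-43150 - 26657\right) \left(l{\left(-152,59 \right)} + 44866\right)} = \frac{1}{23416 + \left(-43150 - 26657\right) \left(\left(108 + 59\right) + 44866\right)} = \frac{1}{23416 - 69807 \left(167 + 44866\right)} = \frac{1}{23416 - 3143618631} = \frac{1}{-3143595215} = - \frac{1}{3143595215}$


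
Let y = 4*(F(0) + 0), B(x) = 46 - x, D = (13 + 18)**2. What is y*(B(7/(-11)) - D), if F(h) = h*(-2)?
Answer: 0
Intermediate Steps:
D = 961 (D = 31**2 = 961)
F(h) = -2*h
y = 0 (y = 4*(-2*0 + 0) = 4*(0 + 0) = 4*0 = 0)
y*(B(7/(-11)) - D) = 0*((46 - 7/(-11)) - 1*961) = 0*((46 - 7*(-1)/11) - 961) = 0*((46 - 1*(-7/11)) - 961) = 0*((46 + 7/11) - 961) = 0*(513/11 - 961) = 0*(-10058/11) = 0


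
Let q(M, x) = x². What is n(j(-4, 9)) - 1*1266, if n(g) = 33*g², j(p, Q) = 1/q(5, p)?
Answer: -324063/256 ≈ -1265.9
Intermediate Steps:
j(p, Q) = p⁻² (j(p, Q) = 1/(p²) = p⁻²)
n(j(-4, 9)) - 1*1266 = 33*((-4)⁻²)² - 1*1266 = 33*(1/16)² - 1266 = 33*(1/256) - 1266 = 33/256 - 1266 = -324063/256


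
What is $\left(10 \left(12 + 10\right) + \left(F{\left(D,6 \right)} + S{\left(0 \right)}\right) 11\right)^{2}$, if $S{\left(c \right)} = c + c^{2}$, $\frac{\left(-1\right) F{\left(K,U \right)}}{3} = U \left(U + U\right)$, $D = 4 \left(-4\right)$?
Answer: $4648336$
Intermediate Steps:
$D = -16$
$F{\left(K,U \right)} = - 6 U^{2}$ ($F{\left(K,U \right)} = - 3 U \left(U + U\right) = - 3 U 2 U = - 3 \cdot 2 U^{2} = - 6 U^{2}$)
$\left(10 \left(12 + 10\right) + \left(F{\left(D,6 \right)} + S{\left(0 \right)}\right) 11\right)^{2} = \left(10 \left(12 + 10\right) + \left(- 6 \cdot 6^{2} + 0 \left(1 + 0\right)\right) 11\right)^{2} = \left(10 \cdot 22 + \left(\left(-6\right) 36 + 0 \cdot 1\right) 11\right)^{2} = \left(220 + \left(-216 + 0\right) 11\right)^{2} = \left(220 - 2376\right)^{2} = \left(-2156\right)^{2} = 4648336$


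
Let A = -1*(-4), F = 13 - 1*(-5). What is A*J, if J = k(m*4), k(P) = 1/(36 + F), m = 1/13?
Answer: 2/27 ≈ 0.074074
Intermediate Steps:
m = 1/13 ≈ 0.076923
F = 18 (F = 13 + 5 = 18)
k(P) = 1/54 (k(P) = 1/(36 + 18) = 1/54)
J = 1/54 ≈ 0.018519
A = 4
A*J = 4*(1/54) = 2/27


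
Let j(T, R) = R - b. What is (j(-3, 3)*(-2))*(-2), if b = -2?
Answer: 20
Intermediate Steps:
j(T, R) = 2 + R (j(T, R) = R - 1*(-2) = R + 2 = 2 + R)
(j(-3, 3)*(-2))*(-2) = ((2 + 3)*(-2))*(-2) = (5*(-2))*(-2) = -10*(-2) = 20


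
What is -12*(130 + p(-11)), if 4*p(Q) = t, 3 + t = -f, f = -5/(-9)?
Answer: -4648/3 ≈ -1549.3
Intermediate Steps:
f = 5/9 (f = -5*(-⅑) = 5/9 ≈ 0.55556)
t = -32/9 (t = -3 - 1*5/9 = -3 - 5/9 = -32/9 ≈ -3.5556)
p(Q) = -8/9 (p(Q) = (¼)*(-32/9) = -8/9)
-12*(130 + p(-11)) = -12*(130 - 8/9) = -12*1162/9 = -4648/3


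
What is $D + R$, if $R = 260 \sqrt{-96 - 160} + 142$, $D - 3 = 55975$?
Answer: $56120 + 4160 i \approx 56120.0 + 4160.0 i$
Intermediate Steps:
$D = 55978$ ($D = 3 + 55975 = 55978$)
$R = 142 + 4160 i$ ($R = 260 \sqrt{-256} + 142 = 260 \cdot 16 i + 142 = 4160 i + 142 = 142 + 4160 i \approx 142.0 + 4160.0 i$)
$D + R = 55978 + \left(142 + 4160 i\right) = 56120 + 4160 i$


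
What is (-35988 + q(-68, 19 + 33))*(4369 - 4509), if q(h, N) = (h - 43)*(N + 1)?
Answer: 5861940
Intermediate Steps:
q(h, N) = (1 + N)*(-43 + h) (q(h, N) = (-43 + h)*(1 + N) = (1 + N)*(-43 + h))
(-35988 + q(-68, 19 + 33))*(4369 - 4509) = (-35988 + (-43 - 68 - 43*(19 + 33) + (19 + 33)*(-68)))*(4369 - 4509) = (-35988 + (-43 - 68 - 43*52 + 52*(-68)))*(-140) = (-35988 + (-43 - 68 - 2236 - 3536))*(-140) = (-35988 - 5883)*(-140) = -41871*(-140) = 5861940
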